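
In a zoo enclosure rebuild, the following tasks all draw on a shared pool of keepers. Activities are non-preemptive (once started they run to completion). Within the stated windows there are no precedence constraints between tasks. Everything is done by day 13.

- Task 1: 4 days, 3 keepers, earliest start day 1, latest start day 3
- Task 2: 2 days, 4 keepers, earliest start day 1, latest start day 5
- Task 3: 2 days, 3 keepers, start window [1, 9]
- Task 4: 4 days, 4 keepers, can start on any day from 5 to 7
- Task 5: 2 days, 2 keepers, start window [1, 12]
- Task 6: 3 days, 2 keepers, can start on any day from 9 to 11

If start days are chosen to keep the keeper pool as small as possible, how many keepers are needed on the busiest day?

6

Early-start (Task 1@1, Task 2@1, Task 3@1, Task 4@5, Task 5@1, Task 6@9) gives peak 12: d1:12  d2:12  d3:3  d4:3  d5:4  d6:4  d7:4  d8:4  d9:2  d10:2  d11:2  d12:0  d13:0.
Shift Task 2→5, Task 4→7, Task 5→3.
Schedule Task 1@1, Task 2@5, Task 3@1, Task 4@7, Task 5@3, Task 6@9: d1:6  d2:6  d3:5  d4:5  d5:4  d6:4  d7:4  d8:4  d9:6  d10:6  d11:2  d12:0  d13:0 — peak 6.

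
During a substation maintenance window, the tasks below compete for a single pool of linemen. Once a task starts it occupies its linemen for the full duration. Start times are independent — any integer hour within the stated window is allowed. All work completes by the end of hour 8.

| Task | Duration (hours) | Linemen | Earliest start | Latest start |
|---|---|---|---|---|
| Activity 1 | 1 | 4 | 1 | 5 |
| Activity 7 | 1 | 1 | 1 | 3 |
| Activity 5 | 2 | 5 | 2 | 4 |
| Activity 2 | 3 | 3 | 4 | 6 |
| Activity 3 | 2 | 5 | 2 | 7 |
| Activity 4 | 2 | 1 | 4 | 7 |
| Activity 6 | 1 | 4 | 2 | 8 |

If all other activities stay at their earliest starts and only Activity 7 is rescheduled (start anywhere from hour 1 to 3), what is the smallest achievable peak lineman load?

14

Activity 7@1: h1:5  h2:14  h3:10  h4:4  h5:4  h6:3  h7:0  h8:0 → peak 14
Activity 7@2: h1:4  h2:15  h3:10  h4:4  h5:4  h6:3  h7:0  h8:0 → peak 15
Activity 7@3: h1:4  h2:14  h3:11  h4:4  h5:4  h6:3  h7:0  h8:0 → peak 14
Best is Activity 7@1, peak 14.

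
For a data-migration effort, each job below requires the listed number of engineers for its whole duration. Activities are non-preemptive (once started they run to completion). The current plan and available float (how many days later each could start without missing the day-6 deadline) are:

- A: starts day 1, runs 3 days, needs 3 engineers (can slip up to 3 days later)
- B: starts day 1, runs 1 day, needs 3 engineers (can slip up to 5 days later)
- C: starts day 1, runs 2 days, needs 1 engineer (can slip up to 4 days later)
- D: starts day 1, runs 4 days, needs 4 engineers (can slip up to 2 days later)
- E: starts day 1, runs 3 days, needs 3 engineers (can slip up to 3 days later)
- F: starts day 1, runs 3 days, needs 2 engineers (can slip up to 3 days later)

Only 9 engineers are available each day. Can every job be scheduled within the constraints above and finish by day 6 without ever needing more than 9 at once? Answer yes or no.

Schedule A@1, B@1, C@1, D@2, E@4, F@3: d1:7  d2:8  d3:9  d4:9  d5:9  d6:3 — peak 9 ≤ 9.

yes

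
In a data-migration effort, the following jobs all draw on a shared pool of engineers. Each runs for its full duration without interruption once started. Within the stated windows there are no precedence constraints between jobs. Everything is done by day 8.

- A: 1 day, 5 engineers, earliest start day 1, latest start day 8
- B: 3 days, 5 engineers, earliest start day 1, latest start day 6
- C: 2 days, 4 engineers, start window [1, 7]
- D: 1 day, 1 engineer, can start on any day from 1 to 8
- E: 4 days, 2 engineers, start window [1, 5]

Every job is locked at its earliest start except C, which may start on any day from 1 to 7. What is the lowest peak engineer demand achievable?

13

C@1: d1:17  d2:11  d3:7  d4:2  d5:0  d6:0  d7:0  d8:0 → peak 17
C@2: d1:13  d2:11  d3:11  d4:2  d5:0  d6:0  d7:0  d8:0 → peak 13
C@3: d1:13  d2:7  d3:11  d4:6  d5:0  d6:0  d7:0  d8:0 → peak 13
C@4: d1:13  d2:7  d3:7  d4:6  d5:4  d6:0  d7:0  d8:0 → peak 13
C@5: d1:13  d2:7  d3:7  d4:2  d5:4  d6:4  d7:0  d8:0 → peak 13
C@6: d1:13  d2:7  d3:7  d4:2  d5:0  d6:4  d7:4  d8:0 → peak 13
C@7: d1:13  d2:7  d3:7  d4:2  d5:0  d6:0  d7:4  d8:4 → peak 13
Best is C@2, peak 13.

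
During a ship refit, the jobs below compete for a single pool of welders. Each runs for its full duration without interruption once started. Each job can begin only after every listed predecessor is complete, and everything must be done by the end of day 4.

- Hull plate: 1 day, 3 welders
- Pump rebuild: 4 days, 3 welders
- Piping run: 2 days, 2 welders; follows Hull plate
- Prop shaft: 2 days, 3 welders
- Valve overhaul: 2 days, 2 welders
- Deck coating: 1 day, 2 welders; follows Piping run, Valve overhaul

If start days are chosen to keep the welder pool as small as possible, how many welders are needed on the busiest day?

Early-start (Hull plate@1, Pump rebuild@1, Piping run@2, Prop shaft@1, Valve overhaul@1, Deck coating@4) gives peak 11: d1:11  d2:10  d3:5  d4:5.
Shift Prop shaft→3.
Schedule Hull plate@1, Pump rebuild@1, Piping run@2, Prop shaft@3, Valve overhaul@1, Deck coating@4: d1:8  d2:7  d3:8  d4:8 — peak 8.
Total welder-days = 31 over 4 days ⇒ peak ≥ ⌈31/4⌉ = 8, so 8 is optimal.

8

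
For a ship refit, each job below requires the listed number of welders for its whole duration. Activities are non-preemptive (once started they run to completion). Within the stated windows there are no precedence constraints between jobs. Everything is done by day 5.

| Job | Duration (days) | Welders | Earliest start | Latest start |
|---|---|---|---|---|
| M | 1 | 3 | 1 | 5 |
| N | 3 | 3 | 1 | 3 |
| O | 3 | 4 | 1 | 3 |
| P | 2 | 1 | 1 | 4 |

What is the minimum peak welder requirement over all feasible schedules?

Early-start (M@1, N@1, O@1, P@1) gives peak 11: d1:11  d2:8  d3:7  d4:0  d5:0.
Shift O→2, P→4.
Schedule M@1, N@1, O@2, P@4: d1:6  d2:7  d3:7  d4:5  d5:1 — peak 7.

7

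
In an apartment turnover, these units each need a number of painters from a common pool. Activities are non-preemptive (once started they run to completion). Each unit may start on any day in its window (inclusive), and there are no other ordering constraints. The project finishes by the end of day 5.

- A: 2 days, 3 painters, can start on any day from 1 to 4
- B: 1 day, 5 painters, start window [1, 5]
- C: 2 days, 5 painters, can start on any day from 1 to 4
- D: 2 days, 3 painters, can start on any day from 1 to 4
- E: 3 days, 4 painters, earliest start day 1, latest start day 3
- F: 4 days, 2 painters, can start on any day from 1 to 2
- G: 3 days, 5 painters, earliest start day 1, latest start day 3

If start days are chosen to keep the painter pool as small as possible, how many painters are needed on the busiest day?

14

Early-start (A@1, B@1, C@1, D@1, E@1, F@1, G@1) gives peak 27: d1:27  d2:22  d3:11  d4:2  d5:0.
Shift D→2, E→3, F→2, G→3.
Schedule A@1, B@1, C@1, D@2, E@3, F@2, G@3: d1:13  d2:13  d3:14  d4:11  d5:11 — peak 14.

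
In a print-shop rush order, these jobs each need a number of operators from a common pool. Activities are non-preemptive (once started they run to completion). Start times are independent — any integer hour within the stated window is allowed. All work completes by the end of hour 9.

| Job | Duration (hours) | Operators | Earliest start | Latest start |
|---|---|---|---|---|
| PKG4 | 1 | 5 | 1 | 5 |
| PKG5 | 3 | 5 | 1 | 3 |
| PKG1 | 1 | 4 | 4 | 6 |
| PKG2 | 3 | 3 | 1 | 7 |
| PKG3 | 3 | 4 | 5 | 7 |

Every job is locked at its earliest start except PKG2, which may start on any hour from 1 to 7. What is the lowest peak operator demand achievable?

PKG2@1: h1:13  h2:8  h3:8  h4:4  h5:4  h6:4  h7:4  h8:0  h9:0 → peak 13
PKG2@2: h1:10  h2:8  h3:8  h4:7  h5:4  h6:4  h7:4  h8:0  h9:0 → peak 10
PKG2@3: h1:10  h2:5  h3:8  h4:7  h5:7  h6:4  h7:4  h8:0  h9:0 → peak 10
PKG2@4: h1:10  h2:5  h3:5  h4:7  h5:7  h6:7  h7:4  h8:0  h9:0 → peak 10
PKG2@5: h1:10  h2:5  h3:5  h4:4  h5:7  h6:7  h7:7  h8:0  h9:0 → peak 10
PKG2@6: h1:10  h2:5  h3:5  h4:4  h5:4  h6:7  h7:7  h8:3  h9:0 → peak 10
PKG2@7: h1:10  h2:5  h3:5  h4:4  h5:4  h6:4  h7:7  h8:3  h9:3 → peak 10
Best is PKG2@2, peak 10.

10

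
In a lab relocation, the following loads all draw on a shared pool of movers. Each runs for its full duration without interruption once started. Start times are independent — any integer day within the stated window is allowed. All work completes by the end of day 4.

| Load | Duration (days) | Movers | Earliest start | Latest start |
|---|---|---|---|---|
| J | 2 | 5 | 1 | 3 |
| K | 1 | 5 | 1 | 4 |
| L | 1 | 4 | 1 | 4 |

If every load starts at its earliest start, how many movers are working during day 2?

5

At early start, day 2 has: J.
Demand: 5 = 5.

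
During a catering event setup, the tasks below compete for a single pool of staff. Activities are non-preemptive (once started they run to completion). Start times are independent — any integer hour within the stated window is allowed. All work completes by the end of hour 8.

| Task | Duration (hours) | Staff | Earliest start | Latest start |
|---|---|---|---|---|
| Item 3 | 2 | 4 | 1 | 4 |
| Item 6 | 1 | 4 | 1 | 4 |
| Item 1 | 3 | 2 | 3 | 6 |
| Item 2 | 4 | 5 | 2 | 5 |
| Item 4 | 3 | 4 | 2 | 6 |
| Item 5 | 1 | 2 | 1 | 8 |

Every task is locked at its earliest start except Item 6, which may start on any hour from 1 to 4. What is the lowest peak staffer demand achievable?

Item 6@1: h1:10  h2:13  h3:11  h4:11  h5:7  h6:0  h7:0  h8:0 → peak 13
Item 6@2: h1:6  h2:17  h3:11  h4:11  h5:7  h6:0  h7:0  h8:0 → peak 17
Item 6@3: h1:6  h2:13  h3:15  h4:11  h5:7  h6:0  h7:0  h8:0 → peak 15
Item 6@4: h1:6  h2:13  h3:11  h4:15  h5:7  h6:0  h7:0  h8:0 → peak 15
Best is Item 6@1, peak 13.

13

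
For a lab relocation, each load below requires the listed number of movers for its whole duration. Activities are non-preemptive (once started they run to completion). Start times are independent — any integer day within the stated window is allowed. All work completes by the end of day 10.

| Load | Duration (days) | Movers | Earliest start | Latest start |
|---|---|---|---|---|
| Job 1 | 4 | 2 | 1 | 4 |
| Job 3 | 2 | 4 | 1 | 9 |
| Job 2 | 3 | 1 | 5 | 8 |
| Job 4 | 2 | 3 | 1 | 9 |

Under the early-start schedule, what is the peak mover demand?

Early-start schedule: Job 1@1, Job 3@1, Job 2@5, Job 4@1.
Load per day: day 1: 9, day 2: 9, day 3: 2, day 4: 2, day 5: 1, day 6: 1, day 7: 1, day 8: 0, day 9: 0, day 10: 0.
Peak is 9.

9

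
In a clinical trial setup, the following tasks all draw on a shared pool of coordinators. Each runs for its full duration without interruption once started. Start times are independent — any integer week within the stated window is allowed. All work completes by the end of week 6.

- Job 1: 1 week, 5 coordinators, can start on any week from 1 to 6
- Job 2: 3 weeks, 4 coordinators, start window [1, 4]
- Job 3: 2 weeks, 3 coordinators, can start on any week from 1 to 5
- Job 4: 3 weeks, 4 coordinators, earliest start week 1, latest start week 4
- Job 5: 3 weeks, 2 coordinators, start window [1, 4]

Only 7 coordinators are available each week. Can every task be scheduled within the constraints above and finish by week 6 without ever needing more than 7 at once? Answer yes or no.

The minimum achievable peak is 8; 7 < 8, so no feasible schedule stays within the cap.

no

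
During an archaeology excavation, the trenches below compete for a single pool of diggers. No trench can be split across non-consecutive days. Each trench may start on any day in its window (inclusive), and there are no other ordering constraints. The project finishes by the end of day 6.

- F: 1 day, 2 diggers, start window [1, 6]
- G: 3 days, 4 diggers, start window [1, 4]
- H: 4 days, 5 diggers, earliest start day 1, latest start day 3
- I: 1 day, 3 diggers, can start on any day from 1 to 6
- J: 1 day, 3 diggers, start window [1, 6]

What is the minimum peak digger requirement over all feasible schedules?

9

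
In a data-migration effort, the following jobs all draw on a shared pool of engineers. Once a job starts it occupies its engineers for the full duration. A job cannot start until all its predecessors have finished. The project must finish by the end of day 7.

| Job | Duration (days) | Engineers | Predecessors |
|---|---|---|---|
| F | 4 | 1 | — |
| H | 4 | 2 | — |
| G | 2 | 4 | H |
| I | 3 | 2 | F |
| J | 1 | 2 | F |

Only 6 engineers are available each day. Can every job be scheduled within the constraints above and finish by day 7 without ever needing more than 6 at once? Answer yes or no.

yes

Schedule F@1, H@1, G@5, I@5, J@7: d1:3  d2:3  d3:3  d4:3  d5:6  d6:6  d7:4 — peak 6 ≤ 6.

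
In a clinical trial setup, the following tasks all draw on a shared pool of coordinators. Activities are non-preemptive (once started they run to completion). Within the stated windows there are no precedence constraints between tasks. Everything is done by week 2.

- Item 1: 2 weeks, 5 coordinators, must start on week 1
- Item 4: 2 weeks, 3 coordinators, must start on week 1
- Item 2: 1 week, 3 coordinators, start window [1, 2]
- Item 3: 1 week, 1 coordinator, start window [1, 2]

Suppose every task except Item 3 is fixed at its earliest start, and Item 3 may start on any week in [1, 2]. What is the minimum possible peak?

11

Item 3@1: w1:12  w2:8 → peak 12
Item 3@2: w1:11  w2:9 → peak 11
Best is Item 3@2, peak 11.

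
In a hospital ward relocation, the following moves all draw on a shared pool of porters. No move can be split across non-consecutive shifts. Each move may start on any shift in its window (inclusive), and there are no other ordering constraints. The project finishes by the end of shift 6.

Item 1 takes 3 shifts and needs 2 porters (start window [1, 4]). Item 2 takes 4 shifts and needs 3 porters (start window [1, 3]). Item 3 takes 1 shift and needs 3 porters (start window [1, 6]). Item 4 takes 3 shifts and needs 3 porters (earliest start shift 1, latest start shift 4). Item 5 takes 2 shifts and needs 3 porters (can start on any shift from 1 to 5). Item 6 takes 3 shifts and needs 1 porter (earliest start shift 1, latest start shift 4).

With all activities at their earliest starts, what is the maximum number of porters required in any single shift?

15

Early-start schedule: Item 1@1, Item 2@1, Item 3@1, Item 4@1, Item 5@1, Item 6@1.
Load per shift: shift 1: 15, shift 2: 12, shift 3: 9, shift 4: 3, shift 5: 0, shift 6: 0.
Peak is 15.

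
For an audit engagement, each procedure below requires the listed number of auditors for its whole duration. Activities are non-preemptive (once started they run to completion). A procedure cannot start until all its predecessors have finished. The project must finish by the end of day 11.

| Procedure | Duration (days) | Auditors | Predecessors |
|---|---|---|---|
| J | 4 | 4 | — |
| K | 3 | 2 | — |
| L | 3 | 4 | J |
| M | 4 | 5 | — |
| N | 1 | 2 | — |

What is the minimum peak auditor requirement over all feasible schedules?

6

Early-start (J@1, K@1, L@5, M@1, N@1) gives peak 13: d1:13  d2:11  d3:11  d4:9  d5:4  d6:4  d7:4  d8:0  d9:0  d10:0  d11:0.
Shift M→8, N→4.
Schedule J@1, K@1, L@5, M@8, N@4: d1:6  d2:6  d3:6  d4:6  d5:4  d6:4  d7:4  d8:5  d9:5  d10:5  d11:5 — peak 6.
Total auditor-days = 56 over 11 days ⇒ peak ≥ ⌈56/11⌉ = 6, so 6 is optimal.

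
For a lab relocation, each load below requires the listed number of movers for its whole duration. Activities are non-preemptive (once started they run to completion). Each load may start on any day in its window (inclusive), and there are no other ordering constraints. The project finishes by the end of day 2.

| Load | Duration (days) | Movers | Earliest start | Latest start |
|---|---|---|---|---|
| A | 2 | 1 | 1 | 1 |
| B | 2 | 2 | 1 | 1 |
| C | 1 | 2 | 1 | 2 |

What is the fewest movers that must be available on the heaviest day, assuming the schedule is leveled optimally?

Schedule A@1, B@1, C@1: d1:5  d2:3 — peak 5.
No arrangement of the 2 feasible schedules does better.

5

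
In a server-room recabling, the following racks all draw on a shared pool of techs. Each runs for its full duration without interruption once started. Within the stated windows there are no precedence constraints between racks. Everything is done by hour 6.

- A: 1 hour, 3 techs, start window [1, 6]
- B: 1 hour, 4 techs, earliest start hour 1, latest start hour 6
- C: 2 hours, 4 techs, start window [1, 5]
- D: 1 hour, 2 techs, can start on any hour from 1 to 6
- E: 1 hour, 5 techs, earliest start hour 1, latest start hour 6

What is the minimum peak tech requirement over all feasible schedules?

5

Early-start (A@1, B@1, C@1, D@1, E@1) gives peak 18: h1:18  h2:4  h3:0  h4:0  h5:0  h6:0.
Shift B→2, C→3, E→5.
Schedule A@1, B@2, C@3, D@1, E@5: h1:5  h2:4  h3:4  h4:4  h5:5  h6:0 — peak 5.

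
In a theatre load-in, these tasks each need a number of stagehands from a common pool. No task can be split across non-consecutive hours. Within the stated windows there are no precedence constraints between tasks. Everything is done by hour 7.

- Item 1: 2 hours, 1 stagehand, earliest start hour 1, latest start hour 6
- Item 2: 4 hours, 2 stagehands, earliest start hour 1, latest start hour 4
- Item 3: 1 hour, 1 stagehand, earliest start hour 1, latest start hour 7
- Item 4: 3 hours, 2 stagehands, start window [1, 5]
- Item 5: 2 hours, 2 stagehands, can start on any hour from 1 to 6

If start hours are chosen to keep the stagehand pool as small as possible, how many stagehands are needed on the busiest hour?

4

Early-start (Item 1@1, Item 2@1, Item 3@1, Item 4@1, Item 5@1) gives peak 8: h1:8  h2:7  h3:4  h4:2  h5:0  h6:0  h7:0.
Shift Item 4→3, Item 5→5.
Schedule Item 1@1, Item 2@1, Item 3@1, Item 4@3, Item 5@5: h1:4  h2:3  h3:4  h4:4  h5:4  h6:2  h7:0 — peak 4.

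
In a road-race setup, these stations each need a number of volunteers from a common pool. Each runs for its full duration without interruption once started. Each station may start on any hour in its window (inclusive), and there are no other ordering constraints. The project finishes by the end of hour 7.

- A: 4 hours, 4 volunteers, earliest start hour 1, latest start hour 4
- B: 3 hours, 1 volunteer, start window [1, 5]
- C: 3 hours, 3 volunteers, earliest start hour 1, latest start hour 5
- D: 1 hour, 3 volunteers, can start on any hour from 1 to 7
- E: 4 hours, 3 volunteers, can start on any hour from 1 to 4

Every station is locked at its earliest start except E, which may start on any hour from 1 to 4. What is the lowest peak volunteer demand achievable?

E@1: h1:14  h2:11  h3:11  h4:7  h5:0  h6:0  h7:0 → peak 14
E@2: h1:11  h2:11  h3:11  h4:7  h5:3  h6:0  h7:0 → peak 11
E@3: h1:11  h2:8  h3:11  h4:7  h5:3  h6:3  h7:0 → peak 11
E@4: h1:11  h2:8  h3:8  h4:7  h5:3  h6:3  h7:3 → peak 11
Best is E@2, peak 11.

11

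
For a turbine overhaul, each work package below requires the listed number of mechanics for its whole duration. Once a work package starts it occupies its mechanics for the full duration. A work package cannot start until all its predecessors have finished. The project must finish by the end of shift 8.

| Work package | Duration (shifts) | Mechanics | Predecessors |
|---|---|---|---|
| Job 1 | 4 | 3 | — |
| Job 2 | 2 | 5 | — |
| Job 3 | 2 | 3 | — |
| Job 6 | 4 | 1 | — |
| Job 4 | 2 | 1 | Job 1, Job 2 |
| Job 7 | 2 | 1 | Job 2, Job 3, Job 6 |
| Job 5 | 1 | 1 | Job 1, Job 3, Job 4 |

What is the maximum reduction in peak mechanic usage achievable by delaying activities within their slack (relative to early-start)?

Early-start peak: s1:12  s2:12  s3:4  s4:4  s5:2  s6:2  s7:1  s8:0 ⇒ 12.
Leveled (Job 1@1, Job 2@1, Job 3@3, Job 6@3, Job 4@5, Job 7@7, Job 5@7): s1:8  s2:8  s3:7  s4:7  s5:2  s6:2  s7:2  s8:1 ⇒ 8.
Reduction 12 − 8 = 4.

4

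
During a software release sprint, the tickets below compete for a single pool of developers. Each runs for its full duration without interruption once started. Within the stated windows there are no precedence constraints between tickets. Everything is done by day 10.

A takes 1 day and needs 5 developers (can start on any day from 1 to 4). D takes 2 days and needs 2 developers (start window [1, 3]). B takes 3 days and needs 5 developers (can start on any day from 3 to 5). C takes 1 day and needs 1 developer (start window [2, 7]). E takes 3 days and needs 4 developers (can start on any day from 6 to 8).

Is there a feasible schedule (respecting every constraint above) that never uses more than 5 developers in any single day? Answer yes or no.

yes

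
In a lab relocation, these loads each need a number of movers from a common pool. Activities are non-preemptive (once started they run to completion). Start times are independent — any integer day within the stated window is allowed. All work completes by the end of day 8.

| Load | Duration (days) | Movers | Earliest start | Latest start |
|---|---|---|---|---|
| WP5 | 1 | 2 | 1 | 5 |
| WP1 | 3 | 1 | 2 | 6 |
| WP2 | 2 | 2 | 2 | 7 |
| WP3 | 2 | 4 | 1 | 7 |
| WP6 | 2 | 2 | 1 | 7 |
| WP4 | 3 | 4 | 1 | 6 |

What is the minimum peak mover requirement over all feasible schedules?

Early-start (WP5@1, WP1@2, WP2@2, WP3@1, WP6@1, WP4@1) gives peak 13: d1:12  d2:13  d3:7  d4:1  d5:0  d6:0  d7:0  d8:0.
Shift WP3→4, WP4→6.
Schedule WP5@1, WP1@2, WP2@2, WP3@4, WP6@1, WP4@6: d1:4  d2:5  d3:3  d4:5  d5:4  d6:4  d7:4  d8:4 — peak 5.
Total mover-days = 33 over 8 days ⇒ peak ≥ ⌈33/8⌉ = 5, so 5 is optimal.

5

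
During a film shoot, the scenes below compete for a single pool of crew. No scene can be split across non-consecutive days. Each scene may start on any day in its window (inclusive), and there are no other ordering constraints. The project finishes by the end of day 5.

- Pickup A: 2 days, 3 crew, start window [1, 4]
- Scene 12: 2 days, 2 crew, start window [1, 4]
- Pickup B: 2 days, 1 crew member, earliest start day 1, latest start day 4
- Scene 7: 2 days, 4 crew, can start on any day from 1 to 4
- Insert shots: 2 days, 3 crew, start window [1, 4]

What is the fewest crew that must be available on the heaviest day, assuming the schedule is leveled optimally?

Early-start (Pickup A@1, Scene 12@1, Pickup B@1, Scene 7@1, Insert shots@1) gives peak 13: d1:13  d2:13  d3:0  d4:0  d5:0.
Shift Scene 7→3, Insert shots→3.
Schedule Pickup A@1, Scene 12@1, Pickup B@1, Scene 7@3, Insert shots@3: d1:6  d2:6  d3:7  d4:7  d5:0 — peak 7.

7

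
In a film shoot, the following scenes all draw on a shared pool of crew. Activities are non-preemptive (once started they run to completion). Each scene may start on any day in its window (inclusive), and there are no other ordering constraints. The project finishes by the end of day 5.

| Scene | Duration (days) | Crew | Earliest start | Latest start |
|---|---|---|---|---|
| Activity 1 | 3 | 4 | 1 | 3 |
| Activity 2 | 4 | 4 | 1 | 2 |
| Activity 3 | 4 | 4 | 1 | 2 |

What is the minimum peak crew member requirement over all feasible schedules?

Schedule Activity 1@1, Activity 2@1, Activity 3@1: d1:12  d2:12  d3:12  d4:8  d5:0 — peak 12.
No arrangement of the 12 feasible schedules does better.

12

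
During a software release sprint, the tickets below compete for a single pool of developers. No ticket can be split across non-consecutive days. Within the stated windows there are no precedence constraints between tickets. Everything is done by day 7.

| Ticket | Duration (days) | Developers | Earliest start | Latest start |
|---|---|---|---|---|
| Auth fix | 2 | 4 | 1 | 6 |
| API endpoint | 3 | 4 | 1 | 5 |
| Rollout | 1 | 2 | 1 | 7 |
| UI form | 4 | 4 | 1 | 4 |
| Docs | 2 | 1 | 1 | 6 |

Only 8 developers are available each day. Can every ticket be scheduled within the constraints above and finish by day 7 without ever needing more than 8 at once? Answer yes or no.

Schedule Auth fix@1, API endpoint@1, Rollout@3, UI form@4, Docs@3: d1:8  d2:8  d3:7  d4:5  d5:4  d6:4  d7:4 — peak 8 ≤ 8.

yes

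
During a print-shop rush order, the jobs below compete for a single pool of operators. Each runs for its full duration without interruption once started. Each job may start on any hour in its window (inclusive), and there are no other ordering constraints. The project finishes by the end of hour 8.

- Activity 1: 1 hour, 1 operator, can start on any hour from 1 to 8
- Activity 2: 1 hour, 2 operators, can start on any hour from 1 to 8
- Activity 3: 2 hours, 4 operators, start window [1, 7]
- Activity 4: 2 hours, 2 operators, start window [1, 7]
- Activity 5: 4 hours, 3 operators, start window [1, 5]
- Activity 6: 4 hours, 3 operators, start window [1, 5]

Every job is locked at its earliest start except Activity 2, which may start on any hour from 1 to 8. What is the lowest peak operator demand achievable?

13

Activity 2@1: h1:15  h2:12  h3:6  h4:6  h5:0  h6:0  h7:0  h8:0 → peak 15
Activity 2@2: h1:13  h2:14  h3:6  h4:6  h5:0  h6:0  h7:0  h8:0 → peak 14
Activity 2@3: h1:13  h2:12  h3:8  h4:6  h5:0  h6:0  h7:0  h8:0 → peak 13
Activity 2@4: h1:13  h2:12  h3:6  h4:8  h5:0  h6:0  h7:0  h8:0 → peak 13
Activity 2@5: h1:13  h2:12  h3:6  h4:6  h5:2  h6:0  h7:0  h8:0 → peak 13
Activity 2@6: h1:13  h2:12  h3:6  h4:6  h5:0  h6:2  h7:0  h8:0 → peak 13
Activity 2@7: h1:13  h2:12  h3:6  h4:6  h5:0  h6:0  h7:2  h8:0 → peak 13
Activity 2@8: h1:13  h2:12  h3:6  h4:6  h5:0  h6:0  h7:0  h8:2 → peak 13
Best is Activity 2@3, peak 13.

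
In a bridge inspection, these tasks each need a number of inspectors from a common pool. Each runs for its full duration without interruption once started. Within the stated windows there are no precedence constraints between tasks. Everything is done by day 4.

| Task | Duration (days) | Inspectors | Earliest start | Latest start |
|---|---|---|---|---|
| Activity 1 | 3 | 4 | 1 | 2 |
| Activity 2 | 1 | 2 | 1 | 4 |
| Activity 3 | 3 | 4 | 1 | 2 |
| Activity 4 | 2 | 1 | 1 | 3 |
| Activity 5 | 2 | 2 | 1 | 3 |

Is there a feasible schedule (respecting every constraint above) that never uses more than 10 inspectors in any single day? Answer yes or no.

yes

Schedule Activity 1@1, Activity 2@1, Activity 3@2, Activity 4@1, Activity 5@3: d1:7  d2:9  d3:10  d4:6 — peak 10 ≤ 10.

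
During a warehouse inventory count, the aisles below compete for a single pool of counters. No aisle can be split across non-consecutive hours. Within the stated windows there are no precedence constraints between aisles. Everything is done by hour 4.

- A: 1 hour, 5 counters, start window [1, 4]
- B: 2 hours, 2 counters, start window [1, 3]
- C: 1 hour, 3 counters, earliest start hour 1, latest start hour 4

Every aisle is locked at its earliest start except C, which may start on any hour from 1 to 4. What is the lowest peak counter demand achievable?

C@1: h1:10  h2:2  h3:0  h4:0 → peak 10
C@2: h1:7  h2:5  h3:0  h4:0 → peak 7
C@3: h1:7  h2:2  h3:3  h4:0 → peak 7
C@4: h1:7  h2:2  h3:0  h4:3 → peak 7
Best is C@2, peak 7.

7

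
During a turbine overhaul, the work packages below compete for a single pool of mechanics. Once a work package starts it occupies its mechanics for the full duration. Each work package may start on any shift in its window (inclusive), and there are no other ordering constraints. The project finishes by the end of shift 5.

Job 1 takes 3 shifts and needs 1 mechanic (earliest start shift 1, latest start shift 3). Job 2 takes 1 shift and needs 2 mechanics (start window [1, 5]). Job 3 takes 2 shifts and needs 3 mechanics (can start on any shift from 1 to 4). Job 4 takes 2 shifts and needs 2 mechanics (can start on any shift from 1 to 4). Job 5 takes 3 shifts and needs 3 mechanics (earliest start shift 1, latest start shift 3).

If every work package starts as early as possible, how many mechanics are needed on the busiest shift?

Early-start schedule: Job 1@1, Job 2@1, Job 3@1, Job 4@1, Job 5@1.
Load per shift: shift 1: 11, shift 2: 9, shift 3: 4, shift 4: 0, shift 5: 0.
Peak is 11.

11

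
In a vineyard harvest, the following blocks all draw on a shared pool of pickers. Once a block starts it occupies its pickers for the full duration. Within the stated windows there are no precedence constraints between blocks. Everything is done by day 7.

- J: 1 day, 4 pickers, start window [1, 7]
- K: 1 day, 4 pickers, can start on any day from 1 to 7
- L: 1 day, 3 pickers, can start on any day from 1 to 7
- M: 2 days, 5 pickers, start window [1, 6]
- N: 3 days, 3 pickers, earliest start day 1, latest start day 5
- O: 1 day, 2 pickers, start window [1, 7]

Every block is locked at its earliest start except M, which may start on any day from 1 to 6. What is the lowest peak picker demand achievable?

16

M@1: d1:21  d2:8  d3:3  d4:0  d5:0  d6:0  d7:0 → peak 21
M@2: d1:16  d2:8  d3:8  d4:0  d5:0  d6:0  d7:0 → peak 16
M@3: d1:16  d2:3  d3:8  d4:5  d5:0  d6:0  d7:0 → peak 16
M@4: d1:16  d2:3  d3:3  d4:5  d5:5  d6:0  d7:0 → peak 16
M@5: d1:16  d2:3  d3:3  d4:0  d5:5  d6:5  d7:0 → peak 16
M@6: d1:16  d2:3  d3:3  d4:0  d5:0  d6:5  d7:5 → peak 16
Best is M@2, peak 16.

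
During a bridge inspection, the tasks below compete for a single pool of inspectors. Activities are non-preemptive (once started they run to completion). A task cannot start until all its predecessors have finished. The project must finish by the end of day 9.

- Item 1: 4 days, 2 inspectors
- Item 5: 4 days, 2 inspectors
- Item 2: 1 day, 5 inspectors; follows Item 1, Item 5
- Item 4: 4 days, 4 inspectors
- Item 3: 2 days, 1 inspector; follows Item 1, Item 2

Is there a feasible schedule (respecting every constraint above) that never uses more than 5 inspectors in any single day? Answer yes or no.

yes

Schedule Item 1@1, Item 5@1, Item 2@5, Item 4@6, Item 3@6: d1:4  d2:4  d3:4  d4:4  d5:5  d6:5  d7:5  d8:4  d9:4 — peak 5 ≤ 5.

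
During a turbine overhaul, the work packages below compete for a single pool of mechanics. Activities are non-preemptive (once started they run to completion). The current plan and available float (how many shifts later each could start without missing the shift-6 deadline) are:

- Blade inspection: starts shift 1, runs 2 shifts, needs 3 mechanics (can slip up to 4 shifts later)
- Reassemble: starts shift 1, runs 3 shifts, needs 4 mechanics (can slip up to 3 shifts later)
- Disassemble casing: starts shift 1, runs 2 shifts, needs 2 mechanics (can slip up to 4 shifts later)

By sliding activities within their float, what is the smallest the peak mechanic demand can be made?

Early-start (Blade inspection@1, Reassemble@1, Disassemble casing@1) gives peak 9: s1:9  s2:9  s3:4  s4:0  s5:0  s6:0.
Shift Reassemble→3.
Schedule Blade inspection@1, Reassemble@3, Disassemble casing@1: s1:5  s2:5  s3:4  s4:4  s5:4  s6:0 — peak 5.

5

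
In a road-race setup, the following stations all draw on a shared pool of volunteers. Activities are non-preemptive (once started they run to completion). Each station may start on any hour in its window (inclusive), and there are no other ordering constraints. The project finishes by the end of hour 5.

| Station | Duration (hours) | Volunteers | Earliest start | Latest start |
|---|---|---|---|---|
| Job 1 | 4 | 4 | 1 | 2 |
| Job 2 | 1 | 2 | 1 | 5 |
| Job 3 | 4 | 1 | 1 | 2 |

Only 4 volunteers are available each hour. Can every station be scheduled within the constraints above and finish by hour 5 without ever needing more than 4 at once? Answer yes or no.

no

Total volunteer-hours = 22; over 5 hours the average is 22/5 > 4, so some hour must exceed 4.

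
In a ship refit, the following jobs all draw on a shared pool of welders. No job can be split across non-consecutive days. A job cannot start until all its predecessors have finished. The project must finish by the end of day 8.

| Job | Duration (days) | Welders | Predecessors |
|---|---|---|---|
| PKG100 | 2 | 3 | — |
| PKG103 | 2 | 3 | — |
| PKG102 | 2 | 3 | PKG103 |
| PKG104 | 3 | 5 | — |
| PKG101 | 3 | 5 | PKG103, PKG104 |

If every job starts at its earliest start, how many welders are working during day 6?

At early start, day 6 has: PKG101.
Demand: 5 = 5.

5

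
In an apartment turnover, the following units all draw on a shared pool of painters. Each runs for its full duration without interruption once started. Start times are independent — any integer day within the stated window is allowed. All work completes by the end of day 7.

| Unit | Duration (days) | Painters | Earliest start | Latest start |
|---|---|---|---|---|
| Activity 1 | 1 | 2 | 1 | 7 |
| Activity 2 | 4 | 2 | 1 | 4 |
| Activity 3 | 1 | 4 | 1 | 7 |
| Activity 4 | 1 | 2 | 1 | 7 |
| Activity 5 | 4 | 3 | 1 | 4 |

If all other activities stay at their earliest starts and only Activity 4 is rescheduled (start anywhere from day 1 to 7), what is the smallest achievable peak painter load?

11

Activity 4@1: d1:13  d2:5  d3:5  d4:5  d5:0  d6:0  d7:0 → peak 13
Activity 4@2: d1:11  d2:7  d3:5  d4:5  d5:0  d6:0  d7:0 → peak 11
Activity 4@3: d1:11  d2:5  d3:7  d4:5  d5:0  d6:0  d7:0 → peak 11
Activity 4@4: d1:11  d2:5  d3:5  d4:7  d5:0  d6:0  d7:0 → peak 11
Activity 4@5: d1:11  d2:5  d3:5  d4:5  d5:2  d6:0  d7:0 → peak 11
Activity 4@6: d1:11  d2:5  d3:5  d4:5  d5:0  d6:2  d7:0 → peak 11
Activity 4@7: d1:11  d2:5  d3:5  d4:5  d5:0  d6:0  d7:2 → peak 11
Best is Activity 4@2, peak 11.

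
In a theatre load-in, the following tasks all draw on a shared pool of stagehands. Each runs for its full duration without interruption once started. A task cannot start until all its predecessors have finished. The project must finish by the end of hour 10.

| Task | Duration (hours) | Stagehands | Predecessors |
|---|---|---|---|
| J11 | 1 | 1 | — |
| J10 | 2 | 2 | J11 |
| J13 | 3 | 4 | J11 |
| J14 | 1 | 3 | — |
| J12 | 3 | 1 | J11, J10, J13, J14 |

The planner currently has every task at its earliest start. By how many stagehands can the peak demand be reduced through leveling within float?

2

Early-start peak: h1:4  h2:6  h3:6  h4:4  h5:1  h6:1  h7:1  h8:0  h9:0  h10:0 ⇒ 6.
Leveled (J11@1, J10@2, J13@4, J14@1, J12@7): h1:4  h2:2  h3:2  h4:4  h5:4  h6:4  h7:1  h8:1  h9:1  h10:0 ⇒ 4.
Reduction 6 − 4 = 2.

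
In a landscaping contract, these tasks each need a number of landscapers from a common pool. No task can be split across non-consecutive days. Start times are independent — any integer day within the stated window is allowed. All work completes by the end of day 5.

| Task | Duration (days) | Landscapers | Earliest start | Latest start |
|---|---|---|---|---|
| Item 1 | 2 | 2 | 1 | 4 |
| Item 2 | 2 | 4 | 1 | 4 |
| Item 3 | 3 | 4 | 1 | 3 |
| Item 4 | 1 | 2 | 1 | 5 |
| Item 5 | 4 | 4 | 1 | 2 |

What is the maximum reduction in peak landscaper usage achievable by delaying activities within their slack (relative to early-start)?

Early-start peak: d1:16  d2:14  d3:8  d4:4  d5:0 ⇒ 16.
Leveled (Item 1@1, Item 2@1, Item 3@3, Item 4@1, Item 5@2): d1:8  d2:10  d3:8  d4:8  d5:8 ⇒ 10.
Reduction 16 − 10 = 6.

6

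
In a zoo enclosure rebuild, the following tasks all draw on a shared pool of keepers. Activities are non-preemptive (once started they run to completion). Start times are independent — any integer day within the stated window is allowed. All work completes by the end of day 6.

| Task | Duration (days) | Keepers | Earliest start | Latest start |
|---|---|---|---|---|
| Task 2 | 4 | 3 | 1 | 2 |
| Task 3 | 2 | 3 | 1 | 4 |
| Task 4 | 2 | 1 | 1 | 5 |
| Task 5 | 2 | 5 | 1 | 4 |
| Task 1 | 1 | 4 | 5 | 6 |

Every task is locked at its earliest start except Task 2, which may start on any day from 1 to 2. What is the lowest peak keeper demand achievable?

12

Task 2@1: d1:12  d2:12  d3:3  d4:3  d5:4  d6:0 → peak 12
Task 2@2: d1:9  d2:12  d3:3  d4:3  d5:7  d6:0 → peak 12
Best is Task 2@1, peak 12.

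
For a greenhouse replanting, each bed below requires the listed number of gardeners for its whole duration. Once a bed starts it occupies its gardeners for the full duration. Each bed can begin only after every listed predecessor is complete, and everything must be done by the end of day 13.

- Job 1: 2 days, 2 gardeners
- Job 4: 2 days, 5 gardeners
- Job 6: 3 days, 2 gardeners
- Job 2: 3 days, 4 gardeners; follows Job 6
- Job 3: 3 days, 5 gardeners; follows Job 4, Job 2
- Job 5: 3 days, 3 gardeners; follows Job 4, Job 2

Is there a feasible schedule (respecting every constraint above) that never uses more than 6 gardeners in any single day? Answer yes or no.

The minimum achievable peak is 7; 6 < 7, so no feasible schedule stays within the cap.

no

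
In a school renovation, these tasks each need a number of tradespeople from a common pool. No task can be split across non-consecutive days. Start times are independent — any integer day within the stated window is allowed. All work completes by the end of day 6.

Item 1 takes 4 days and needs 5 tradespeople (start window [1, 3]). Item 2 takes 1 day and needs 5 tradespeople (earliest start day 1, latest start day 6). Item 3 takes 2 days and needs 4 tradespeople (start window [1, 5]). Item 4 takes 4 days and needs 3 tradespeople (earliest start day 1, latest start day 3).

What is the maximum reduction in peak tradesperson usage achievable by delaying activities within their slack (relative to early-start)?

8

Early-start peak: d1:17  d2:12  d3:8  d4:8  d5:0  d6:0 ⇒ 17.
Leveled (Item 1@1, Item 2@5, Item 3@1, Item 4@3): d1:9  d2:9  d3:8  d4:8  d5:8  d6:3 ⇒ 9.
Reduction 17 − 9 = 8.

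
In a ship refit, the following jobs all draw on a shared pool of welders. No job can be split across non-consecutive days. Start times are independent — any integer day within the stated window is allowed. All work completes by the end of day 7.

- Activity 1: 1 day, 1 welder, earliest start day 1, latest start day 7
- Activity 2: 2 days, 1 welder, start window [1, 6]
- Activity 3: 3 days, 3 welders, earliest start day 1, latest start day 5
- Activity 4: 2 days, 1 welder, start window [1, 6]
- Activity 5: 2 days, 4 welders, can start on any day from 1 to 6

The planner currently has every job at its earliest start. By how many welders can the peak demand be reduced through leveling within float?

6

Early-start peak: d1:10  d2:9  d3:3  d4:0  d5:0  d6:0  d7:0 ⇒ 10.
Leveled (Activity 1@1, Activity 2@1, Activity 3@2, Activity 4@3, Activity 5@5): d1:2  d2:4  d3:4  d4:4  d5:4  d6:4  d7:0 ⇒ 4.
Reduction 10 − 4 = 6.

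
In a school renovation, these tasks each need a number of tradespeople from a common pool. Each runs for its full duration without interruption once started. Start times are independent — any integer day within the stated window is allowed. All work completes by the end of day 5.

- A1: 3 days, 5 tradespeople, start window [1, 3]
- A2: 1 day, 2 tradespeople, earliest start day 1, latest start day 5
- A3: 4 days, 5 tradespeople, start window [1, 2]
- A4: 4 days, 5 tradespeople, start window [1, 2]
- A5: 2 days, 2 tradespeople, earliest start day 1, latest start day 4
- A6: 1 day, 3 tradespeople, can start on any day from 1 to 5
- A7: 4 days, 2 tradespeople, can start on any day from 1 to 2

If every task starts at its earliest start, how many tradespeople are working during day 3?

17

At early start, day 3 has: A1, A3, A4, A7.
Demand: 5 + 5 + 5 + 2 = 17.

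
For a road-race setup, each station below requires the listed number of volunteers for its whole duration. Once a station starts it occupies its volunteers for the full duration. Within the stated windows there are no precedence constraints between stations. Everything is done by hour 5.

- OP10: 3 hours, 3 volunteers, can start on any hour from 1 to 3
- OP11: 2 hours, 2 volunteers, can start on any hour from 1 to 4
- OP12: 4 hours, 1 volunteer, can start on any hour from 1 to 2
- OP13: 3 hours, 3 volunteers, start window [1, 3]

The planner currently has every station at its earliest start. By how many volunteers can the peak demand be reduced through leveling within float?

2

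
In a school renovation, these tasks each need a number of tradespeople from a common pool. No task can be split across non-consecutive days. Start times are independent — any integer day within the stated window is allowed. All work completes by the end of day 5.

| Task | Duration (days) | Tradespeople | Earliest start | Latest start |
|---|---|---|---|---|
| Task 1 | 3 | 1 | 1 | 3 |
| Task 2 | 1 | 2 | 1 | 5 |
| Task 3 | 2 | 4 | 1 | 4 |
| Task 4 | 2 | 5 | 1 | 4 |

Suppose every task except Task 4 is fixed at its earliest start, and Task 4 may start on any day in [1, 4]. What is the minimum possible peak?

7

Task 4@1: d1:12  d2:10  d3:1  d4:0  d5:0 → peak 12
Task 4@2: d1:7  d2:10  d3:6  d4:0  d5:0 → peak 10
Task 4@3: d1:7  d2:5  d3:6  d4:5  d5:0 → peak 7
Task 4@4: d1:7  d2:5  d3:1  d4:5  d5:5 → peak 7
Best is Task 4@3, peak 7.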